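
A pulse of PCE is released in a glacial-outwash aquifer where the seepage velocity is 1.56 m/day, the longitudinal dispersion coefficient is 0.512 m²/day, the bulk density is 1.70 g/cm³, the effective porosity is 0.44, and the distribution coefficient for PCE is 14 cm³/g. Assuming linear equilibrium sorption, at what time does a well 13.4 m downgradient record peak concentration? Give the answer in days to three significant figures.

462 days

Retardation factor R = 1 + ρ_b·K_d/n = 1 + 1.70 × 14/0.44 = 55.09.
Sorption retards both mechanisms: v_R = v/R = 0.02832 m/day, D_R = D/R = 0.009294 m²/day.
Peak time from v_R²t² + 2D_R t − x² = 0: t = (√(D_R² + v_R²x²) − D_R)/v_R².
√(D_R² + v_R²x²) = √(0.009294² + 0.02832² × 13.4²) = 0.3796; v_R² = 0.0008020.
t = (0.3796 − 0.009294)/0.0008020 = 462 days.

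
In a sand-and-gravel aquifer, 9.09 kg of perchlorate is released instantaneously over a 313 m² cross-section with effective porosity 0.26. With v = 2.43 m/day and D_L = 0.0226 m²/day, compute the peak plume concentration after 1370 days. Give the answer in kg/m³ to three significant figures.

0.00566 kg/m³

The peak of an instantaneous 1D plume sits at x = vt; there the Gaussian factor is 1 and C_max = M/(n_e·A·√(4πDt)), where n_e·A is the pore area the mass is dissolved in.
√(4πDt) = √(4π × 0.0226 × 1370) = 19.73 m, so C_max = 9.09/(0.26 × 313 × 19.73) = 0.00566 kg/m³.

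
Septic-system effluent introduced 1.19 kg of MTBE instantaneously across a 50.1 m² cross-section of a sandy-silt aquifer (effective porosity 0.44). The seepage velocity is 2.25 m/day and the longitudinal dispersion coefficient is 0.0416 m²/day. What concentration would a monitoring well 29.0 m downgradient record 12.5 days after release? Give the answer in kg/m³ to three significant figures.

For an instantaneous plane source, C(x,t) = M/(n_e·A·√(4πDt)) · exp(−(x−vt)²/(4Dt)), with n_e·A the pore (flow) area.
Plume center vt = 2.25 × 12.5 = 28.125 m, so the well at 29.0 m is 0.875 m downgradient of the peak.
√(4πDt) = 2.556 m, giving peak height M/(n_e·A·√(4πDt)) = 1.19/(0.44 × 50.1 × 2.556) = 0.02112 kg/m³.
(x−vt)²/(4Dt) = (0.875)²/(4 × 0.0416 × 12.5) = 0.3681; exp(−0.3681) = 0.6920.
C = 0.02112 × 0.6920 = 0.0146 kg/m³.

0.0146 kg/m³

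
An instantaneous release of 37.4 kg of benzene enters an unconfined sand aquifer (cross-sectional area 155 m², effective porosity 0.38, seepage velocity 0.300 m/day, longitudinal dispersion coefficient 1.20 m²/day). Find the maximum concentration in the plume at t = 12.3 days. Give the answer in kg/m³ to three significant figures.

0.0466 kg/m³

The peak of an instantaneous 1D plume sits at x = vt; there the Gaussian factor is 1 and C_max = M/(n_e·A·√(4πDt)), where n_e·A is the pore area the mass is dissolved in.
√(4πDt) = √(4π × 1.20 × 12.3) = 13.62 m, so C_max = 37.4/(0.38 × 155 × 13.62) = 0.0466 kg/m³.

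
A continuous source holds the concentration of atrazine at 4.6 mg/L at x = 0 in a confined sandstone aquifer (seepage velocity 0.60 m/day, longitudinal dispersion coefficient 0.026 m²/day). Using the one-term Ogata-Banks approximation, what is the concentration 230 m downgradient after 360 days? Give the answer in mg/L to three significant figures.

0.00279 mg/L

For a continuous step input, C/C₀ ≈ ½·erfc((x−vt)/(2√(Dt))).
vt = 0.60 × 360 = 216 m and 2√(Dt) = 2√(0.026 × 360) = 6.119 m.
Argument (x−vt)/(2√(Dt)) = (230 − 216)/6.119 = 2.288; ½·erfc(2.288) = 0.0006067.
C = 4.6 × 0.0006067 = 0.00279 mg/L.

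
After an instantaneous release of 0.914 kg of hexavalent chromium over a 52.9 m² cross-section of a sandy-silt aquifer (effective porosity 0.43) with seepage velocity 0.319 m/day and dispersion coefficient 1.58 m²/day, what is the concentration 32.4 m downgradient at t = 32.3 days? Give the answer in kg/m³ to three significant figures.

For an instantaneous plane source, C(x,t) = M/(n_e·A·√(4πDt)) · exp(−(x−vt)²/(4Dt)), with n_e·A the pore (flow) area.
Plume center vt = 0.319 × 32.3 = 10.3037 m, so the well at 32.4 m is 22.0963 m downgradient of the peak.
√(4πDt) = 25.32 m, giving peak height M/(n_e·A·√(4πDt)) = 0.914/(0.43 × 52.9 × 25.32) = 0.001587 kg/m³.
(x−vt)²/(4Dt) = (22.0963)²/(4 × 1.58 × 32.3) = 2.392; exp(−2.392) = 0.09145.
C = 0.001587 × 0.09145 = 0.000145 kg/m³.

0.000145 kg/m³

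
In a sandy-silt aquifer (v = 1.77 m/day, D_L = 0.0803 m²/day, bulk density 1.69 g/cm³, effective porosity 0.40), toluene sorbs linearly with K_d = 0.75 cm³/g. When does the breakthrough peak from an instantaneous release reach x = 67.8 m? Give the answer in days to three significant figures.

Retardation factor R = 1 + ρ_b·K_d/n = 1 + 1.69 × 0.75/0.40 = 4.169.
Sorption retards both mechanisms: v_R = v/R = 0.4246 m/day, D_R = D/R = 0.01926 m²/day.
Peak time from v_R²t² + 2D_R t − x² = 0: t = (√(D_R² + v_R²x²) − D_R)/v_R².
√(D_R² + v_R²x²) = √(0.01926² + 0.4246² × 67.8²) = 28.79; v_R² = 0.1803.
t = (28.79 − 0.01926)/0.1803 = 160 days.

160 days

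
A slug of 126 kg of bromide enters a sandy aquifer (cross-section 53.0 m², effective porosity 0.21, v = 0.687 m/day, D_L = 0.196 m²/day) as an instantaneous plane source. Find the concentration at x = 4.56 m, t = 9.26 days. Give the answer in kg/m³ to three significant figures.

For an instantaneous plane source, C(x,t) = M/(n_e·A·√(4πDt)) · exp(−(x−vt)²/(4Dt)), with n_e·A the pore (flow) area.
Plume center vt = 0.687 × 9.26 = 6.36162 m, so the well at 4.56 m is 1.80162 m upgradient of the peak.
√(4πDt) = 4.776 m, giving peak height M/(n_e·A·√(4πDt)) = 126/(0.21 × 53.0 × 4.776) = 2.370 kg/m³.
(x−vt)²/(4Dt) = (-1.80162)²/(4 × 0.196 × 9.26) = 0.4471; exp(−0.4471) = 0.6395.
C = 2.370 × 0.6395 = 1.52 kg/m³.

1.52 kg/m³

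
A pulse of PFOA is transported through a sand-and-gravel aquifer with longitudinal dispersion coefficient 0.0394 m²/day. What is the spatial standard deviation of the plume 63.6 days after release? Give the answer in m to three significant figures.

Dispersive spreading gives a Gaussian with σ² = 2Dt; advection only shifts the center.
σ = √(2 × 0.0394 × 63.6) = 2.24 m.

2.24 m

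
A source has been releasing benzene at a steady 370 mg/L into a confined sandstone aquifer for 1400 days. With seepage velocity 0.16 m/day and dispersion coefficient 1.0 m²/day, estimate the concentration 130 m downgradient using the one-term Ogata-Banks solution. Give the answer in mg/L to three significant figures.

356 mg/L

For a continuous step input, C/C₀ ≈ ½·erfc((x−vt)/(2√(Dt))).
vt = 0.16 × 1400 = 224 m and 2√(Dt) = 2√(1.0 × 1400) = 74.83 m.
Argument (x−vt)/(2√(Dt)) = (130 − 224)/74.83 = -1.256; ½·erfc(-1.256) = 0.9622.
C = 370 × 0.9622 = 356 mg/L.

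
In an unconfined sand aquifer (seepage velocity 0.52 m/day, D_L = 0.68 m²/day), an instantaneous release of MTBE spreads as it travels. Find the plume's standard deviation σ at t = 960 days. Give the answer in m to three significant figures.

36.1 m

Dispersive spreading gives a Gaussian with σ² = 2Dt; advection only shifts the center.
σ = √(2 × 0.68 × 960) = 36.1 m.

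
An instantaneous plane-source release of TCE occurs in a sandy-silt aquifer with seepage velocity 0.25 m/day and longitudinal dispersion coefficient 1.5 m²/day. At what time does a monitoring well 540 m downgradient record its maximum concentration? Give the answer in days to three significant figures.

2140 days

For the 1D instantaneous-source solution, setting ∂C/∂t = 0 at fixed x gives v²t² + 2Dt − x² = 0, so t = (√(D² + v²x²) − D)/v².
√(D² + v²x²) = √(1.5² + 0.25² × 540²) = 135.0; v² = 0.0625.
t = (135.0 − 1.5)/0.0625 = 2140 days (vs. the pure-advection estimate x/v = 2160 d).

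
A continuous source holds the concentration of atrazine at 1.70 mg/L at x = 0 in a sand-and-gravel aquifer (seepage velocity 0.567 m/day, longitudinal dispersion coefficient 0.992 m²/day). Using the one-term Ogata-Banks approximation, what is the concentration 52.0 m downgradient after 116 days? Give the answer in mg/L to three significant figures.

For a continuous step input, C/C₀ ≈ ½·erfc((x−vt)/(2√(Dt))).
vt = 0.567 × 116 = 65.772 m and 2√(Dt) = 2√(0.992 × 116) = 21.45 m.
Argument (x−vt)/(2√(Dt)) = (52.0 − 65.772)/21.45 = -0.6421; ½·erfc(-0.6421) = 0.8181.
C = 1.70 × 0.8181 = 1.39 mg/L.

1.39 mg/L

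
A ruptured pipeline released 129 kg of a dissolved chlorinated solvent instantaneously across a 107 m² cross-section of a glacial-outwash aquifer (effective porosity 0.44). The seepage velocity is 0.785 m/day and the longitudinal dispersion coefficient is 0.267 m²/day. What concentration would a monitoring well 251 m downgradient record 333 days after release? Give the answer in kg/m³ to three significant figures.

0.0605 kg/m³

For an instantaneous plane source, C(x,t) = M/(n_e·A·√(4πDt)) · exp(−(x−vt)²/(4Dt)), with n_e·A the pore (flow) area.
Plume center vt = 0.785 × 333 = 261.405 m, so the well at 251 m is 10.405 m upgradient of the peak.
√(4πDt) = 33.43 m, giving peak height M/(n_e·A·√(4πDt)) = 129/(0.44 × 107 × 33.43) = 0.08196 kg/m³.
(x−vt)²/(4Dt) = (-10.405)²/(4 × 0.267 × 333) = 0.3044; exp(−0.3044) = 0.7376.
C = 0.08196 × 0.7376 = 0.0605 kg/m³.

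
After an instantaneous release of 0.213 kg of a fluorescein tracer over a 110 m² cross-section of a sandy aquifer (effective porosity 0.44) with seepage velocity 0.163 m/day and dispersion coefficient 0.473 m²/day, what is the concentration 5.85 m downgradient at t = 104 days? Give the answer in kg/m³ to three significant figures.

9.46e-05 kg/m³

For an instantaneous plane source, C(x,t) = M/(n_e·A·√(4πDt)) · exp(−(x−vt)²/(4Dt)), with n_e·A the pore (flow) area.
Plume center vt = 0.163 × 104 = 16.952 m, so the well at 5.85 m is 11.102 m upgradient of the peak.
√(4πDt) = 24.86 m, giving peak height M/(n_e·A·√(4πDt)) = 0.213/(0.44 × 110 × 24.86) = 0.0001770 kg/m³.
(x−vt)²/(4Dt) = (-11.102)²/(4 × 0.473 × 104) = 0.6264; exp(−0.6264) = 0.5345.
C = 0.0001770 × 0.5345 = 9.46e-05 kg/m³.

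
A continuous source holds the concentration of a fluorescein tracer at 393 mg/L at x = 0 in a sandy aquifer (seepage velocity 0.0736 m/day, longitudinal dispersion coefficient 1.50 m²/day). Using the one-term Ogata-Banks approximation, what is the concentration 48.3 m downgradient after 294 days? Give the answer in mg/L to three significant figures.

72.6 mg/L

For a continuous step input, C/C₀ ≈ ½·erfc((x−vt)/(2√(Dt))).
vt = 0.0736 × 294 = 21.6384 m and 2√(Dt) = 2√(1.50 × 294) = 42.00 m.
Argument (x−vt)/(2√(Dt)) = (48.3 − 21.6384)/42.00 = 0.6348; ½·erfc(0.6348) = 0.1847.
C = 393 × 0.1847 = 72.6 mg/L.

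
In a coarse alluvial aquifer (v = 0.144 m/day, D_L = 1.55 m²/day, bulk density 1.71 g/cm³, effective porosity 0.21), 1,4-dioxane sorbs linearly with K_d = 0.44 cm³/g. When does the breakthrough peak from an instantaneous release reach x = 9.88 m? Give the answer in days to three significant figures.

Retardation factor R = 1 + ρ_b·K_d/n = 1 + 1.71 × 0.44/0.21 = 4.583.
Sorption retards both mechanisms: v_R = v/R = 0.03142 m/day, D_R = D/R = 0.3382 m²/day.
Peak time from v_R²t² + 2D_R t − x² = 0: t = (√(D_R² + v_R²x²) − D_R)/v_R².
√(D_R² + v_R²x²) = √(0.3382² + 0.03142² × 9.88²) = 0.4591; v_R² = 0.0009872.
t = (0.4591 − 0.3382)/0.0009872 = 122 days.

122 days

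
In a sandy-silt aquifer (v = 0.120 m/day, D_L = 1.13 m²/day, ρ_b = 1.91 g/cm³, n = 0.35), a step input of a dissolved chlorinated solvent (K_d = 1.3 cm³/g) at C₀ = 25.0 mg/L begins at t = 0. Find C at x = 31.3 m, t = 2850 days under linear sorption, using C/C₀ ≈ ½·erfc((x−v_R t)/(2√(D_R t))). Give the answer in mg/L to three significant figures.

Retardation factor R = 1 + ρ_b·K_d/n = 1 + 1.91 × 1.3/0.35 = 8.094.
Sorption retards both mechanisms: v_R = v/R = 0.01483 m/day, D_R = D/R = 0.1396 m²/day.
v_R·t = 0.01483 × 2850 = 42.2655 m; 2√(D_R t) = 39.89 m; argument = (31.3 − 42.2655)/39.89 = -0.2749.
C = C₀ × ½·erfc(-0.2749) = 25.0 × 0.6513 = 16.3 mg/L.

16.3 mg/L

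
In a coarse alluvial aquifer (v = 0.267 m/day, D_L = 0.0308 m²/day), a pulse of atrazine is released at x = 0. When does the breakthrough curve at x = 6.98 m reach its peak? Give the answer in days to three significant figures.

For the 1D instantaneous-source solution, setting ∂C/∂t = 0 at fixed x gives v²t² + 2Dt − x² = 0, so t = (√(D² + v²x²) − D)/v².
√(D² + v²x²) = √(0.0308² + 0.267² × 6.98²) = 1.864; v² = 0.071289.
t = (1.864 − 0.0308)/0.071289 = 25.7 days (vs. the pure-advection estimate x/v = 26.1 d).

25.7 days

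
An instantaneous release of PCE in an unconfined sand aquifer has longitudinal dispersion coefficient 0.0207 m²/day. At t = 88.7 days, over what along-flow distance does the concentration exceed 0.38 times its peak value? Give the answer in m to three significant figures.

5.33 m

The plume is Gaussian with σ = √(2Dt) = √(2 × 0.0207 × 88.7) = 1.916 m.
C/C_peak = exp(−Δx²/(2σ²)) = 0.38 ⇒ Δx = σ·√(−2 ln 0.38) = 1.916 × 1.391 = 2.665 m.
Width = 2Δx = 5.33 m.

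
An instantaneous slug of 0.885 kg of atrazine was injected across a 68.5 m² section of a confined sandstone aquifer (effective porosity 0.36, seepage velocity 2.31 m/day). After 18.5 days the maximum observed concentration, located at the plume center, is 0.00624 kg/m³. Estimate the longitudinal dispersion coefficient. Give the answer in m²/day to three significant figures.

0.142 m²/day

At the plume center C_max = M/(n_e·A·√(4πDt)), so D = M²/(4πt·(n_e·A·C_max)²).
n_e·A·C_max = 0.36 × 68.5 × 0.00624 = 0.1539 kg/m.
D = 0.885²/(4π × 18.5 × 0.1539²) = 0.142 m²/day.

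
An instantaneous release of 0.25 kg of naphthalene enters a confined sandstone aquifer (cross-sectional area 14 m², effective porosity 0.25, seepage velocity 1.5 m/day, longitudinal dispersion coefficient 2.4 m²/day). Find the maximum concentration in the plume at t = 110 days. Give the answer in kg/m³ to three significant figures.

0.00124 kg/m³

The peak of an instantaneous 1D plume sits at x = vt; there the Gaussian factor is 1 and C_max = M/(n_e·A·√(4πDt)), where n_e·A is the pore area the mass is dissolved in.
√(4πDt) = √(4π × 2.4 × 110) = 57.60 m, so C_max = 0.25/(0.25 × 14 × 57.60) = 0.00124 kg/m³.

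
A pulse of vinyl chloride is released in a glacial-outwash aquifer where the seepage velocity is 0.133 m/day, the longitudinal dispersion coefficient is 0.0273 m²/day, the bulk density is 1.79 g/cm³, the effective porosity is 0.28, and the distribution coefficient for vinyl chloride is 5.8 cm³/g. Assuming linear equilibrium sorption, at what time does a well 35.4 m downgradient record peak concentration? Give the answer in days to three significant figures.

Retardation factor R = 1 + ρ_b·K_d/n = 1 + 1.79 × 5.8/0.28 = 38.08.
Sorption retards both mechanisms: v_R = v/R = 0.003493 m/day, D_R = D/R = 0.0007169 m²/day.
Peak time from v_R²t² + 2D_R t − x² = 0: t = (√(D_R² + v_R²x²) − D_R)/v_R².
√(D_R² + v_R²x²) = √(0.0007169² + 0.003493² × 35.4²) = 0.1237; v_R² = 1.220e-05.
t = (0.1237 − 0.0007169)/1.220e-05 = 10100 days.

10100 days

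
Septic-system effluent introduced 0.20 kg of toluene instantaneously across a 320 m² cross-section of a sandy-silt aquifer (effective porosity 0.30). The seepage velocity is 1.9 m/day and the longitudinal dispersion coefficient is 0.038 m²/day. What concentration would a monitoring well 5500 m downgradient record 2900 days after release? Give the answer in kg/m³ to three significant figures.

4.46e-05 kg/m³

For an instantaneous plane source, C(x,t) = M/(n_e·A·√(4πDt)) · exp(−(x−vt)²/(4Dt)), with n_e·A the pore (flow) area.
Plume center vt = 1.9 × 2900 = 5510 m, so the well at 5500 m is 10 m upgradient of the peak.
√(4πDt) = 37.21 m, giving peak height M/(n_e·A·√(4πDt)) = 0.20/(0.30 × 320 × 37.21) = 5.599e-05 kg/m³.
(x−vt)²/(4Dt) = (-10)²/(4 × 0.038 × 2900) = 0.2269; exp(−0.2269) = 0.7970.
C = 5.599e-05 × 0.7970 = 4.46e-05 kg/m³.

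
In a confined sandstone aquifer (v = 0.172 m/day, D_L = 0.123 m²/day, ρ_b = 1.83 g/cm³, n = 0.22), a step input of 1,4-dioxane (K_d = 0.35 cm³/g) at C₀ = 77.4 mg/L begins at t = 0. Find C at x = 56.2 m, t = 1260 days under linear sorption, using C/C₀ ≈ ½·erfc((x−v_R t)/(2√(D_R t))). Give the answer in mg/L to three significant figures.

Retardation factor R = 1 + ρ_b·K_d/n = 1 + 1.83 × 0.35/0.22 = 3.911.
Sorption retards both mechanisms: v_R = v/R = 0.04398 m/day, D_R = D/R = 0.03145 m²/day.
v_R·t = 0.04398 × 1260 = 55.4148 m; 2√(D_R t) = 12.59 m; argument = (56.2 − 55.4148)/12.59 = 0.06237.
C = C₀ × ½·erfc(0.06237) = 77.4 × 0.4649 = 36.0 mg/L.

36.0 mg/L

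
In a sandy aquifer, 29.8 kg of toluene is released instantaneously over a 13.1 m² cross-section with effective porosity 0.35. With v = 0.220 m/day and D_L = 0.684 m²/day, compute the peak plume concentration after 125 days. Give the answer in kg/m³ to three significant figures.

0.198 kg/m³

The peak of an instantaneous 1D plume sits at x = vt; there the Gaussian factor is 1 and C_max = M/(n_e·A·√(4πDt)), where n_e·A is the pore area the mass is dissolved in.
√(4πDt) = √(4π × 0.684 × 125) = 32.78 m, so C_max = 29.8/(0.35 × 13.1 × 32.78) = 0.198 kg/m³.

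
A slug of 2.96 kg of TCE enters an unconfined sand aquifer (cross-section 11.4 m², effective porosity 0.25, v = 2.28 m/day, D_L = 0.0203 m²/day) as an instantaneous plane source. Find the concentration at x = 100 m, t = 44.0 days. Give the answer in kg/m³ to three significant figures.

For an instantaneous plane source, C(x,t) = M/(n_e·A·√(4πDt)) · exp(−(x−vt)²/(4Dt)), with n_e·A the pore (flow) area.
Plume center vt = 2.28 × 44.0 = 100.32 m, so the well at 100 m is 0.32 m upgradient of the peak.
√(4πDt) = 3.350 m, giving peak height M/(n_e·A·√(4πDt)) = 2.96/(0.25 × 11.4 × 3.350) = 0.3100 kg/m³.
(x−vt)²/(4Dt) = (-0.32)²/(4 × 0.0203 × 44.0) = 0.02866; exp(−0.02866) = 0.9717.
C = 0.3100 × 0.9717 = 0.301 kg/m³.

0.301 kg/m³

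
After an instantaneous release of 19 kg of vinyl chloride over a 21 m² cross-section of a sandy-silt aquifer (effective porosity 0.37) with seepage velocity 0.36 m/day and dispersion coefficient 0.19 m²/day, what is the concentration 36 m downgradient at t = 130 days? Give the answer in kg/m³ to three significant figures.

0.0426 kg/m³

For an instantaneous plane source, C(x,t) = M/(n_e·A·√(4πDt)) · exp(−(x−vt)²/(4Dt)), with n_e·A the pore (flow) area.
Plume center vt = 0.36 × 130 = 46.8 m, so the well at 36 m is 10.8 m upgradient of the peak.
√(4πDt) = 17.62 m, giving peak height M/(n_e·A·√(4πDt)) = 19/(0.37 × 21 × 17.62) = 0.1388 kg/m³.
(x−vt)²/(4Dt) = (-10.8)²/(4 × 0.19 × 130) = 1.181; exp(−1.181) = 0.3070.
C = 0.1388 × 0.3070 = 0.0426 kg/m³.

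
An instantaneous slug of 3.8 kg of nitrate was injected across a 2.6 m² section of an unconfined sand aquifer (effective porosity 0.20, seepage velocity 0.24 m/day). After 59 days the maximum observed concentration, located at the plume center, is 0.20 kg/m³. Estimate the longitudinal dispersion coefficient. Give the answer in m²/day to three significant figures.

1.80 m²/day

At the plume center C_max = M/(n_e·A·√(4πDt)), so D = M²/(4πt·(n_e·A·C_max)²).
n_e·A·C_max = 0.20 × 2.6 × 0.20 = 0.1040 kg/m.
D = 3.8²/(4π × 59 × 0.1040²) = 1.80 m²/day.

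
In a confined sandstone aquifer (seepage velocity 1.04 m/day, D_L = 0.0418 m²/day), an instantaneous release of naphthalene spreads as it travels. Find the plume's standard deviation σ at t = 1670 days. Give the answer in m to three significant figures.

Dispersive spreading gives a Gaussian with σ² = 2Dt; advection only shifts the center.
σ = √(2 × 0.0418 × 1670) = 11.8 m.

11.8 m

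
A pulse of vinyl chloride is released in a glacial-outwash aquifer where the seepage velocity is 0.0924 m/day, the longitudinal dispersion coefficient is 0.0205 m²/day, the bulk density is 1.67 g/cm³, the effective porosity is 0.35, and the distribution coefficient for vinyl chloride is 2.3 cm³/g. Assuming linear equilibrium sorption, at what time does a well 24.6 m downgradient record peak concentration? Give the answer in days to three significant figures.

Retardation factor R = 1 + ρ_b·K_d/n = 1 + 1.67 × 2.3/0.35 = 11.97.
Sorption retards both mechanisms: v_R = v/R = 0.007719 m/day, D_R = D/R = 0.001713 m²/day.
Peak time from v_R²t² + 2D_R t − x² = 0: t = (√(D_R² + v_R²x²) − D_R)/v_R².
√(D_R² + v_R²x²) = √(0.001713² + 0.007719² × 24.6²) = 0.1899; v_R² = 5.958e-05.
t = (0.1899 − 0.001713)/5.958e-05 = 3160 days.

3160 days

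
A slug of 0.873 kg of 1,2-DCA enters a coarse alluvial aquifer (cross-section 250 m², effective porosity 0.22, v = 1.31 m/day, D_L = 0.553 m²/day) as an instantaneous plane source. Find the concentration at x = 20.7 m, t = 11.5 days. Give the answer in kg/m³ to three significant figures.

0.000510 kg/m³

For an instantaneous plane source, C(x,t) = M/(n_e·A·√(4πDt)) · exp(−(x−vt)²/(4Dt)), with n_e·A the pore (flow) area.
Plume center vt = 1.31 × 11.5 = 15.065 m, so the well at 20.7 m is 5.635 m downgradient of the peak.
√(4πDt) = 8.940 m, giving peak height M/(n_e·A·√(4πDt)) = 0.873/(0.22 × 250 × 8.940) = 0.001775 kg/m³.
(x−vt)²/(4Dt) = (5.635)²/(4 × 0.553 × 11.5) = 1.248; exp(−1.248) = 0.2871.
C = 0.001775 × 0.2871 = 0.000510 kg/m³.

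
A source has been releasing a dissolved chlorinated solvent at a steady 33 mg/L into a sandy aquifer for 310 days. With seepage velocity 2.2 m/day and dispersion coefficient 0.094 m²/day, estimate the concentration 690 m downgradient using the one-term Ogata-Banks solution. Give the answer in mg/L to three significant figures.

4.86 mg/L

For a continuous step input, C/C₀ ≈ ½·erfc((x−vt)/(2√(Dt))).
vt = 2.2 × 310 = 682 m and 2√(Dt) = 2√(0.094 × 310) = 10.80 m.
Argument (x−vt)/(2√(Dt)) = (690 − 682)/10.80 = 0.7407; ½·erfc(0.7407) = 0.1474.
C = 33 × 0.1474 = 4.86 mg/L.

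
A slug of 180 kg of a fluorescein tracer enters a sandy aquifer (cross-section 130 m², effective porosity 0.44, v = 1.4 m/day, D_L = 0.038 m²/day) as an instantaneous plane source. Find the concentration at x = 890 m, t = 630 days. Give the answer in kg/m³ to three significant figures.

For an instantaneous plane source, C(x,t) = M/(n_e·A·√(4πDt)) · exp(−(x−vt)²/(4Dt)), with n_e·A the pore (flow) area.
Plume center vt = 1.4 × 630 = 882 m, so the well at 890 m is 8 m downgradient of the peak.
√(4πDt) = 17.34 m, giving peak height M/(n_e·A·√(4πDt)) = 180/(0.44 × 130 × 17.34) = 0.1815 kg/m³.
(x−vt)²/(4Dt) = (8)²/(4 × 0.038 × 630) = 0.6683; exp(−0.6683) = 0.5126.
C = 0.1815 × 0.5126 = 0.0930 kg/m³.

0.0930 kg/m³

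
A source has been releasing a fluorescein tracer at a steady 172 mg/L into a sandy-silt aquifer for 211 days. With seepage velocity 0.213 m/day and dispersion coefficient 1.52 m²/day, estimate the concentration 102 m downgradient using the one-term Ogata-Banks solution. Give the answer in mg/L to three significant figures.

2.09 mg/L

For a continuous step input, C/C₀ ≈ ½·erfc((x−vt)/(2√(Dt))).
vt = 0.213 × 211 = 44.943 m and 2√(Dt) = 2√(1.52 × 211) = 35.82 m.
Argument (x−vt)/(2√(Dt)) = (102 − 44.943)/35.82 = 1.593; ½·erfc(1.593) = 0.01213.
C = 172 × 0.01213 = 2.09 mg/L.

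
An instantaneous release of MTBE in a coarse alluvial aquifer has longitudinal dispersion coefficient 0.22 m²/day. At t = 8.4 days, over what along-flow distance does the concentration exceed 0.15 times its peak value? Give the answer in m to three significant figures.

The plume is Gaussian with σ = √(2Dt) = √(2 × 0.22 × 8.4) = 1.922 m.
C/C_peak = exp(−Δx²/(2σ²)) = 0.15 ⇒ Δx = σ·√(−2 ln 0.15) = 1.922 × 1.948 = 3.744 m.
Width = 2Δx = 7.49 m.

7.49 m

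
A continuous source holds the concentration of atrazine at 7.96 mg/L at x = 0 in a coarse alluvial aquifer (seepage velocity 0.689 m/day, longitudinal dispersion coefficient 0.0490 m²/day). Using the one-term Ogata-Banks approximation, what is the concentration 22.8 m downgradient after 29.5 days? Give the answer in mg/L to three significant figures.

0.579 mg/L

For a continuous step input, C/C₀ ≈ ½·erfc((x−vt)/(2√(Dt))).
vt = 0.689 × 29.5 = 20.3255 m and 2√(Dt) = 2√(0.0490 × 29.5) = 2.405 m.
Argument (x−vt)/(2√(Dt)) = (22.8 − 20.3255)/2.405 = 1.029; ½·erfc(1.029) = 0.07280.
C = 7.96 × 0.07280 = 0.579 mg/L.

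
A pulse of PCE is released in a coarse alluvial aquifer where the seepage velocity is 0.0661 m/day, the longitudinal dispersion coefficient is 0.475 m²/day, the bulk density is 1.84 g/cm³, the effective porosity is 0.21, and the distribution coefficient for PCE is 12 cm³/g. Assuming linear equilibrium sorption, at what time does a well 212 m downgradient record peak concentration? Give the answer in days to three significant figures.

Retardation factor R = 1 + ρ_b·K_d/n = 1 + 1.84 × 12/0.21 = 106.1.
Sorption retards both mechanisms: v_R = v/R = 0.0006230 m/day, D_R = D/R = 0.004477 m²/day.
Peak time from v_R²t² + 2D_R t − x² = 0: t = (√(D_R² + v_R²x²) − D_R)/v_R².
√(D_R² + v_R²x²) = √(0.004477² + 0.0006230² × 212²) = 0.1322; v_R² = 3.881e-07.
t = (0.1322 − 0.004477)/3.881e-07 = 329000 days.

329000 days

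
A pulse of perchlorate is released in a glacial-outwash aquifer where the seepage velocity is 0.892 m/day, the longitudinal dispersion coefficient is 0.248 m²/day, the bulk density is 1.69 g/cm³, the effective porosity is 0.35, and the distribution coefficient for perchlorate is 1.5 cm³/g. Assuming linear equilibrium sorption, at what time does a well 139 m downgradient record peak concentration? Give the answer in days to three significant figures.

1280 days

Retardation factor R = 1 + ρ_b·K_d/n = 1 + 1.69 × 1.5/0.35 = 8.243.
Sorption retards both mechanisms: v_R = v/R = 0.1082 m/day, D_R = D/R = 0.03009 m²/day.
Peak time from v_R²t² + 2D_R t − x² = 0: t = (√(D_R² + v_R²x²) − D_R)/v_R².
√(D_R² + v_R²x²) = √(0.03009² + 0.1082² × 139²) = 15.04; v_R² = 0.01171.
t = (15.04 − 0.03009)/0.01171 = 1280 days.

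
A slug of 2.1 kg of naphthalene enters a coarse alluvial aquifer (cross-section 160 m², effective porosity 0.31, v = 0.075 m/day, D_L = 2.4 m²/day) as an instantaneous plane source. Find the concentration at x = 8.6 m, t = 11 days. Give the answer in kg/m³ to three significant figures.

0.00131 kg/m³

For an instantaneous plane source, C(x,t) = M/(n_e·A·√(4πDt)) · exp(−(x−vt)²/(4Dt)), with n_e·A the pore (flow) area.
Plume center vt = 0.075 × 11 = 0.825 m, so the well at 8.6 m is 7.775 m downgradient of the peak.
√(4πDt) = 18.21 m, giving peak height M/(n_e·A·√(4πDt)) = 2.1/(0.31 × 160 × 18.21) = 0.002325 kg/m³.
(x−vt)²/(4Dt) = (7.775)²/(4 × 2.4 × 11) = 0.5724; exp(−0.5724) = 0.5642.
C = 0.002325 × 0.5642 = 0.00131 kg/m³.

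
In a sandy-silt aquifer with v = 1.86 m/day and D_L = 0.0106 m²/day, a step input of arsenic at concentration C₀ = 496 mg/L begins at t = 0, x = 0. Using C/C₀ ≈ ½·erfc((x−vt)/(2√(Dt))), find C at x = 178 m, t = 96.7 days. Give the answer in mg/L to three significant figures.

For a continuous step input, C/C₀ ≈ ½·erfc((x−vt)/(2√(Dt))).
vt = 1.86 × 96.7 = 179.862 m and 2√(Dt) = 2√(0.0106 × 96.7) = 2.025 m.
Argument (x−vt)/(2√(Dt)) = (178 − 179.862)/2.025 = -0.9195; ½·erfc(-0.9195) = 0.9033.
C = 496 × 0.9033 = 448 mg/L.

448 mg/L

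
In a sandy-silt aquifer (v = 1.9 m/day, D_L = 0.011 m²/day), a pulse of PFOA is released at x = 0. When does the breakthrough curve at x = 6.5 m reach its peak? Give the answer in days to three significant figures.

For the 1D instantaneous-source solution, setting ∂C/∂t = 0 at fixed x gives v²t² + 2Dt − x² = 0, so t = (√(D² + v²x²) − D)/v².
√(D² + v²x²) = √(0.011² + 1.9² × 6.5²) = 12.35; v² = 3.61.
t = (12.35 − 0.011)/3.61 = 3.42 days (vs. the pure-advection estimate x/v = 3.42 d).

3.42 days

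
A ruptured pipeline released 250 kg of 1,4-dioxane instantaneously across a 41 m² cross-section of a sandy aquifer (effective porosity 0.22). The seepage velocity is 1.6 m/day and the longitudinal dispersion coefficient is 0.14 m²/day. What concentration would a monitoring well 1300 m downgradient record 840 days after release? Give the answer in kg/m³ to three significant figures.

0.0118 kg/m³

For an instantaneous plane source, C(x,t) = M/(n_e·A·√(4πDt)) · exp(−(x−vt)²/(4Dt)), with n_e·A the pore (flow) area.
Plume center vt = 1.6 × 840 = 1344 m, so the well at 1300 m is 44 m upgradient of the peak.
√(4πDt) = 38.44 m, giving peak height M/(n_e·A·√(4πDt)) = 250/(0.22 × 41 × 38.44) = 0.7210 kg/m³.
(x−vt)²/(4Dt) = (-44)²/(4 × 0.14 × 840) = 4.116; exp(−4.116) = 0.01631.
C = 0.7210 × 0.01631 = 0.0118 kg/m³.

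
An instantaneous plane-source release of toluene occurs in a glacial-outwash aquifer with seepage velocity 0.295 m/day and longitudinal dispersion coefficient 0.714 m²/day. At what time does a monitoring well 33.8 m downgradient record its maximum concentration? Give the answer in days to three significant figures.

107 days

For the 1D instantaneous-source solution, setting ∂C/∂t = 0 at fixed x gives v²t² + 2Dt − x² = 0, so t = (√(D² + v²x²) − D)/v².
√(D² + v²x²) = √(0.714² + 0.295² × 33.8²) = 9.997; v² = 0.087025.
t = (9.997 − 0.714)/0.087025 = 107 days (vs. the pure-advection estimate x/v = 115 d).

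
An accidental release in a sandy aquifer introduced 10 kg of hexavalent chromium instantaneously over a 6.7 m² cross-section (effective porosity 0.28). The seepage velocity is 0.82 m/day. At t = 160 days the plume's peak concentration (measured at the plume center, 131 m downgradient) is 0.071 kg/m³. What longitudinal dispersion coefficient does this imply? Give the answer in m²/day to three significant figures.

2.80 m²/day

At the plume center C_max = M/(n_e·A·√(4πDt)), so D = M²/(4πt·(n_e·A·C_max)²).
n_e·A·C_max = 0.28 × 6.7 × 0.071 = 0.1332 kg/m.
D = 10²/(4π × 160 × 0.1332²) = 2.80 m²/day.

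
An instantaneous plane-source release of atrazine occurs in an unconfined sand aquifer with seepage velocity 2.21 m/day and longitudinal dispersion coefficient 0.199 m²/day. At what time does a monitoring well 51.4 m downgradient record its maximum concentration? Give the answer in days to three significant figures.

23.2 days

For the 1D instantaneous-source solution, setting ∂C/∂t = 0 at fixed x gives v²t² + 2Dt − x² = 0, so t = (√(D² + v²x²) − D)/v².
√(D² + v²x²) = √(0.199² + 2.21² × 51.4²) = 113.6; v² = 4.8841.
t = (113.6 − 0.199)/4.8841 = 23.2 days (vs. the pure-advection estimate x/v = 23.3 d).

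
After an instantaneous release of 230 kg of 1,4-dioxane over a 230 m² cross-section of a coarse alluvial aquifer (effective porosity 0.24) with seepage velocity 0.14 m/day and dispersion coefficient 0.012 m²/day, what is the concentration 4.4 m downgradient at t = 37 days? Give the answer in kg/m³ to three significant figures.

For an instantaneous plane source, C(x,t) = M/(n_e·A·√(4πDt)) · exp(−(x−vt)²/(4Dt)), with n_e·A the pore (flow) area.
Plume center vt = 0.14 × 37 = 5.18 m, so the well at 4.4 m is 0.78 m upgradient of the peak.
√(4πDt) = 2.362 m, giving peak height M/(n_e·A·√(4πDt)) = 230/(0.24 × 230 × 2.362) = 1.764 kg/m³.
(x−vt)²/(4Dt) = (-0.78)²/(4 × 0.012 × 37) = 0.3426; exp(−0.3426) = 0.7099.
C = 1.764 × 0.7099 = 1.25 kg/m³.

1.25 kg/m³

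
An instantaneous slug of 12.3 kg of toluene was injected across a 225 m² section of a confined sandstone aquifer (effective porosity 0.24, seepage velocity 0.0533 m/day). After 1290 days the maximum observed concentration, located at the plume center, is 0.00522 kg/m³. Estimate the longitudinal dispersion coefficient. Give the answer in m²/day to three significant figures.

0.117 m²/day

At the plume center C_max = M/(n_e·A·√(4πDt)), so D = M²/(4πt·(n_e·A·C_max)²).
n_e·A·C_max = 0.24 × 225 × 0.00522 = 0.2819 kg/m.
D = 12.3²/(4π × 1290 × 0.2819²) = 0.117 m²/day.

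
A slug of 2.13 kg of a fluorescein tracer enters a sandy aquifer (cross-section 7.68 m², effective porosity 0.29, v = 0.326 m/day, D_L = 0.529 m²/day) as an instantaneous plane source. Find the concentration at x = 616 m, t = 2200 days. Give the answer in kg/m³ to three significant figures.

For an instantaneous plane source, C(x,t) = M/(n_e·A·√(4πDt)) · exp(−(x−vt)²/(4Dt)), with n_e·A the pore (flow) area.
Plume center vt = 0.326 × 2200 = 717.2 m, so the well at 616 m is 101.2 m upgradient of the peak.
√(4πDt) = 120.9 m, giving peak height M/(n_e·A·√(4πDt)) = 2.13/(0.29 × 7.68 × 120.9) = 0.007910 kg/m³.
(x−vt)²/(4Dt) = (-101.2)²/(4 × 0.529 × 2200) = 2.200; exp(−2.200) = 0.1108.
C = 0.007910 × 0.1108 = 0.000876 kg/m³.

0.000876 kg/m³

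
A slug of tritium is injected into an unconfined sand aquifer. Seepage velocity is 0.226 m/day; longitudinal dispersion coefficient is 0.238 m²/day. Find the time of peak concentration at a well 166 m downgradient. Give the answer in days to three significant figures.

For the 1D instantaneous-source solution, setting ∂C/∂t = 0 at fixed x gives v²t² + 2Dt − x² = 0, so t = (√(D² + v²x²) − D)/v².
√(D² + v²x²) = √(0.238² + 0.226² × 166²) = 37.52; v² = 0.051076.
t = (37.52 − 0.238)/0.051076 = 730 days (vs. the pure-advection estimate x/v = 735 d).

730 days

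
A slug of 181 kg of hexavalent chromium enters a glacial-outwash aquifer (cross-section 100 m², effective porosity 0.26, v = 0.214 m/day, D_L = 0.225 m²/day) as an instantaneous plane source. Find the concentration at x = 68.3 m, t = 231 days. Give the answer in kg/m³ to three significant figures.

For an instantaneous plane source, C(x,t) = M/(n_e·A·√(4πDt)) · exp(−(x−vt)²/(4Dt)), with n_e·A the pore (flow) area.
Plume center vt = 0.214 × 231 = 49.434 m, so the well at 68.3 m is 18.866 m downgradient of the peak.
√(4πDt) = 25.56 m, giving peak height M/(n_e·A·√(4πDt)) = 181/(0.26 × 100 × 25.56) = 0.2724 kg/m³.
(x−vt)²/(4Dt) = (18.866)²/(4 × 0.225 × 231) = 1.712; exp(−1.712) = 0.1805.
C = 0.2724 × 0.1805 = 0.0492 kg/m³.

0.0492 kg/m³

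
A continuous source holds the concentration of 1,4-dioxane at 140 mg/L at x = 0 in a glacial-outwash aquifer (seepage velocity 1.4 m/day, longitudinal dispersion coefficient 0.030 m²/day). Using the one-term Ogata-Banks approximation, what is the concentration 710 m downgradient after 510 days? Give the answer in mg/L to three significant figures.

107 mg/L

For a continuous step input, C/C₀ ≈ ½·erfc((x−vt)/(2√(Dt))).
vt = 1.4 × 510 = 714 m and 2√(Dt) = 2√(0.030 × 510) = 7.823 m.
Argument (x−vt)/(2√(Dt)) = (710 − 714)/7.823 = -0.5113; ½·erfc(-0.5113) = 0.7652.
C = 140 × 0.7652 = 107 mg/L.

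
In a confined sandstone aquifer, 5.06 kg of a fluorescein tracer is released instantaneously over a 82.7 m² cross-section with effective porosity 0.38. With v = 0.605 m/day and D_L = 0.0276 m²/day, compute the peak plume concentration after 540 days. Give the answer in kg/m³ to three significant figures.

0.0118 kg/m³

The peak of an instantaneous 1D plume sits at x = vt; there the Gaussian factor is 1 and C_max = M/(n_e·A·√(4πDt)), where n_e·A is the pore area the mass is dissolved in.
√(4πDt) = √(4π × 0.0276 × 540) = 13.69 m, so C_max = 5.06/(0.38 × 82.7 × 13.69) = 0.0118 kg/m³.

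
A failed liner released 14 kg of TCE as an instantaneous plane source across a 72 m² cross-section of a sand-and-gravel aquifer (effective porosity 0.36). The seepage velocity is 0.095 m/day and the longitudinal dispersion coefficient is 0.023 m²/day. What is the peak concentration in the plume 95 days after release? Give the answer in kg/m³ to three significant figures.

0.103 kg/m³

The peak of an instantaneous 1D plume sits at x = vt; there the Gaussian factor is 1 and C_max = M/(n_e·A·√(4πDt)), where n_e·A is the pore area the mass is dissolved in.
√(4πDt) = √(4π × 0.023 × 95) = 5.240 m, so C_max = 14/(0.36 × 72 × 5.240) = 0.103 kg/m³.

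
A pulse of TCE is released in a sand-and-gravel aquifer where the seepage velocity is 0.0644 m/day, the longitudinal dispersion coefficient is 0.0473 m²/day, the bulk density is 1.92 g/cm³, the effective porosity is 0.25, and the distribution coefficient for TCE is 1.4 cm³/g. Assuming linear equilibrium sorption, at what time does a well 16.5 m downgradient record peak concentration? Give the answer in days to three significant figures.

2880 days

Retardation factor R = 1 + ρ_b·K_d/n = 1 + 1.92 × 1.4/0.25 = 11.75.
Sorption retards both mechanisms: v_R = v/R = 0.005481 m/day, D_R = D/R = 0.004026 m²/day.
Peak time from v_R²t² + 2D_R t − x² = 0: t = (√(D_R² + v_R²x²) − D_R)/v_R².
√(D_R² + v_R²x²) = √(0.004026² + 0.005481² × 16.5²) = 0.09053; v_R² = 3.004e-05.
t = (0.09053 − 0.004026)/3.004e-05 = 2880 days.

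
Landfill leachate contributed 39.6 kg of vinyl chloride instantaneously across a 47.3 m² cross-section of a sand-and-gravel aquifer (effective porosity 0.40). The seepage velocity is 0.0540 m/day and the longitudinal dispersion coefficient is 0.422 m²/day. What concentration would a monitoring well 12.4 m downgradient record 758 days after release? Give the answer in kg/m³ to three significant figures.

0.0175 kg/m³

For an instantaneous plane source, C(x,t) = M/(n_e·A·√(4πDt)) · exp(−(x−vt)²/(4Dt)), with n_e·A the pore (flow) area.
Plume center vt = 0.0540 × 758 = 40.932 m, so the well at 12.4 m is 28.532 m upgradient of the peak.
√(4πDt) = 63.40 m, giving peak height M/(n_e·A·√(4πDt)) = 39.6/(0.40 × 47.3 × 63.40) = 0.03301 kg/m³.
(x−vt)²/(4Dt) = (-28.532)²/(4 × 0.422 × 758) = 0.6362; exp(−0.6362) = 0.5293.
C = 0.03301 × 0.5293 = 0.0175 kg/m³.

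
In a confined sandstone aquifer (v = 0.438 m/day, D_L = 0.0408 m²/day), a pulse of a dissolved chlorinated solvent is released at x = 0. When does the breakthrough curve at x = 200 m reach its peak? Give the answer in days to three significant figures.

456 days

For the 1D instantaneous-source solution, setting ∂C/∂t = 0 at fixed x gives v²t² + 2Dt − x² = 0, so t = (√(D² + v²x²) − D)/v².
√(D² + v²x²) = √(0.0408² + 0.438² × 200²) = 87.60; v² = 0.191844.
t = (87.60 − 0.0408)/0.191844 = 456 days (vs. the pure-advection estimate x/v = 457 d).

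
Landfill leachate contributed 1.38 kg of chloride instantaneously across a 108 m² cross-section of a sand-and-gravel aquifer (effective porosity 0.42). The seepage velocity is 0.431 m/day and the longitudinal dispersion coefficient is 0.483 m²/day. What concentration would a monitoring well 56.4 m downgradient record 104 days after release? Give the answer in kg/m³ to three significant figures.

For an instantaneous plane source, C(x,t) = M/(n_e·A·√(4πDt)) · exp(−(x−vt)²/(4Dt)), with n_e·A the pore (flow) area.
Plume center vt = 0.431 × 104 = 44.824 m, so the well at 56.4 m is 11.576 m downgradient of the peak.
√(4πDt) = 25.12 m, giving peak height M/(n_e·A·√(4πDt)) = 1.38/(0.42 × 108 × 25.12) = 0.001211 kg/m³.
(x−vt)²/(4Dt) = (11.576)²/(4 × 0.483 × 104) = 0.6669; exp(−0.6669) = 0.5133.
C = 0.001211 × 0.5133 = 0.000622 kg/m³.

0.000622 kg/m³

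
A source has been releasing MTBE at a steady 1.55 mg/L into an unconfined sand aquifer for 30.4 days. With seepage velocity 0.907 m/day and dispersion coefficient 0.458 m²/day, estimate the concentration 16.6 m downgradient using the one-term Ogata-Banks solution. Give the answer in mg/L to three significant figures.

For a continuous step input, C/C₀ ≈ ½·erfc((x−vt)/(2√(Dt))).
vt = 0.907 × 30.4 = 27.5728 m and 2√(Dt) = 2√(0.458 × 30.4) = 7.463 m.
Argument (x−vt)/(2√(Dt)) = (16.6 − 27.5728)/7.463 = -1.470; ½·erfc(-1.470) = 0.9812.
C = 1.55 × 0.9812 = 1.52 mg/L.

1.52 mg/L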